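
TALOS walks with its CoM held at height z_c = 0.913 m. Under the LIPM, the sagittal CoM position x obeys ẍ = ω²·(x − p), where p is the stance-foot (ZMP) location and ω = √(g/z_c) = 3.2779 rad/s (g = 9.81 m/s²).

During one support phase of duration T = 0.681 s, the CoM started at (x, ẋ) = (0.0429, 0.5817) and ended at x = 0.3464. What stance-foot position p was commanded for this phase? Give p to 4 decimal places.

ωT = 3.2779·0.681 = 2.232250; cosh(ωT) = 4.714050, sinh(ωT) = 4.606763
x(T) = p + (x₀−p)·cosh(ωT) + (ẋ₀/ω)·sinh(ωT) ⇒ p·(1 − cosh) = x(T) − x₀·cosh − (ẋ₀/ω)·sinh
numerator   = 0.3464 − (0.0429)·4.714050 − (0.5817/3.2779)·4.606763 = -0.673354
denominator = 1 − 4.714050 = -3.714050
p = -0.673354 / -3.714050 = 0.1813

p = 0.1813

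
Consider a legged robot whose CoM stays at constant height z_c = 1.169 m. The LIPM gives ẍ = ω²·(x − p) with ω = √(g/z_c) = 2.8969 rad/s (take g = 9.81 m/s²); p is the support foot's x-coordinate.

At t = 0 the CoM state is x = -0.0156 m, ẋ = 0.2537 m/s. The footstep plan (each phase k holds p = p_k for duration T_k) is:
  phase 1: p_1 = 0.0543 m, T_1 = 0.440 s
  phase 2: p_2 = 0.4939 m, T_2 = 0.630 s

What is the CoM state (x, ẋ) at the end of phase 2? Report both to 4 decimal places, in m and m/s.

phase 1: p=0.0543, T=0.440, ωT=1.274636, cosh=1.928466, sinh=1.648933; start (x,ẋ)=(-0.015600, 0.253700) → end (x,ẋ)=(0.063908, 0.155354)
phase 2: p=0.4939, T=0.630, ωT=1.825047, cosh=3.182148, sinh=3.020938; start (x,ẋ)=(0.063908, 0.155354) → end (x,ẋ)=(-0.712393, -3.268656)

x = -0.7124, ẋ = -3.2687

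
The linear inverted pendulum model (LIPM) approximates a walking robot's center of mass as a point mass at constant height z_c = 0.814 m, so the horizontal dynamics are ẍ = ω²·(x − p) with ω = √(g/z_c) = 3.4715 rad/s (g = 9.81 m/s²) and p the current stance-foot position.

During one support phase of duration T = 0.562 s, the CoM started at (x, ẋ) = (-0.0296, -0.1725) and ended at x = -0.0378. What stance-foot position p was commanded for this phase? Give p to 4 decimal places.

ωT = 3.4715·0.562 = 1.950983; cosh(ωT) = 3.588867, sinh(ωT) = 3.446733
x(T) = p + (x₀−p)·cosh(ωT) + (ẋ₀/ω)·sinh(ωT) ⇒ p·(1 − cosh) = x(T) − x₀·cosh − (ẋ₀/ω)·sinh
numerator   = -0.0378 − (-0.0296)·3.588867 − (-0.1725/3.4715)·3.446733 = 0.239700
denominator = 1 − 3.588867 = -2.588867
p = 0.239700 / -2.588867 = -0.0926

p = -0.0926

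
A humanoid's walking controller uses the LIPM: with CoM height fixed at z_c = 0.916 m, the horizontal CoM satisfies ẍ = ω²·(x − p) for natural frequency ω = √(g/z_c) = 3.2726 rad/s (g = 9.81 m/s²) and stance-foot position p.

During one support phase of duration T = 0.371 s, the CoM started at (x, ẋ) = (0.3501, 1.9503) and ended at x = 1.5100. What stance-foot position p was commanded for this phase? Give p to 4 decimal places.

p = 0.0557

ωT = 3.2726·0.371 = 1.214135; cosh(ωT) = 1.832173, sinh(ωT) = 1.535206
x(T) = p + (x₀−p)·cosh(ωT) + (ẋ₀/ω)·sinh(ωT) ⇒ p·(1 − cosh) = x(T) − x₀·cosh − (ẋ₀/ω)·sinh
numerator   = 1.5100 − (0.3501)·1.832173 − (1.9503/3.2726)·1.535206 = -0.046347
denominator = 1 − 1.832173 = -0.832173
p = -0.046347 / -0.832173 = 0.0557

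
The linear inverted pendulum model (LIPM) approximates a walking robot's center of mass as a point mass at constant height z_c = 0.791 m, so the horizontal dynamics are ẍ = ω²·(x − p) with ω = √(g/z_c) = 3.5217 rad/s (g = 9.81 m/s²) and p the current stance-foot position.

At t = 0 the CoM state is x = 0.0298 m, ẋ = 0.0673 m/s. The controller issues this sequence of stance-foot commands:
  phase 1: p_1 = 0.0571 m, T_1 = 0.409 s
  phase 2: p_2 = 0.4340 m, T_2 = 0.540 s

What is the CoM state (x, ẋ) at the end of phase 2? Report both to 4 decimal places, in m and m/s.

phase 1: p=0.0571, T=0.409, ωT=1.440375, cosh=2.229559, sinh=1.992721; start (x,ẋ)=(0.029800, 0.067300) → end (x,ẋ)=(0.034314, -0.041536)
phase 2: p=0.4340, T=0.540, ωT=1.901718, cosh=3.423351, sinh=3.274039; start (x,ẋ)=(0.034314, -0.041536) → end (x,ẋ)=(-0.972880, -4.750643)

x = -0.9729, ẋ = -4.7506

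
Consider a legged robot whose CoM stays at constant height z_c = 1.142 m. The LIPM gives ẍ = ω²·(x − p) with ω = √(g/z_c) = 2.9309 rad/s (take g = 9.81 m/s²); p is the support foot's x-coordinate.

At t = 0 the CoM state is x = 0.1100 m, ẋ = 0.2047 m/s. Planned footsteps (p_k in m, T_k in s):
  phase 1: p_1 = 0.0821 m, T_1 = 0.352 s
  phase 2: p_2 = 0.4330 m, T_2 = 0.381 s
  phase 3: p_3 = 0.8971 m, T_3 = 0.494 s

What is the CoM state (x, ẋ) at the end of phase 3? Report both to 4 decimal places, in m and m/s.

phase 1: p=0.0821, T=0.352, ωT=1.031677, cosh=1.581088, sinh=1.224679; start (x,ẋ)=(0.110000, 0.204700) → end (x,ẋ)=(0.211746, 0.423793)
phase 2: p=0.4330, T=0.381, ωT=1.116673, cosh=1.691021, sinh=1.363653; start (x,ẋ)=(0.211746, 0.423793) → end (x,ẋ)=(0.256033, -0.167648)
phase 3: p=0.8971, T=0.494, ωT=1.447865, cosh=2.244546, sinh=2.009475; start (x,ẋ)=(0.256033, -0.167648) → end (x,ẋ)=(-0.656747, -4.151903)

x = -0.6567, ẋ = -4.1519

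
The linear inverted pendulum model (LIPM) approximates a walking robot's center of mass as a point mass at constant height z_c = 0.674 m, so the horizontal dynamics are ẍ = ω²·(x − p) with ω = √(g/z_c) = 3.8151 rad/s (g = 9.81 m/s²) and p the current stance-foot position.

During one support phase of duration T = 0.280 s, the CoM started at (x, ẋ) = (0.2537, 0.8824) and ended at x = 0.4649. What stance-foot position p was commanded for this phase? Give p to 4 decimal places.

p = 0.3903

ωT = 3.8151·0.280 = 1.068228; cosh(ωT) = 1.626917, sinh(ωT) = 1.283301
x(T) = p + (x₀−p)·cosh(ωT) + (ẋ₀/ω)·sinh(ωT) ⇒ p·(1 − cosh) = x(T) − x₀·cosh − (ẋ₀/ω)·sinh
numerator   = 0.4649 − (0.2537)·1.626917 − (0.8824/3.8151)·1.283301 = -0.244665
denominator = 1 − 1.626917 = -0.626917
p = -0.244665 / -0.626917 = 0.3903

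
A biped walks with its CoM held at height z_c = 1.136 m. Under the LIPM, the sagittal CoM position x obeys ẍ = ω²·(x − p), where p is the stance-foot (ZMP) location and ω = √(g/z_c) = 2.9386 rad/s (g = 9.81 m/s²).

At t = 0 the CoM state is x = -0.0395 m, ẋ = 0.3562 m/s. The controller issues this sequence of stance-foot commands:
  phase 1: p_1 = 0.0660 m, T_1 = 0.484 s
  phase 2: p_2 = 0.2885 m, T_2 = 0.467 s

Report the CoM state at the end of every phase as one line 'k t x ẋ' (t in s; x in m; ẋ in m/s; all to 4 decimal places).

phase 1: p=0.0660, T=0.484, ωT=1.422282, cosh=2.193868, sinh=1.952705; start (x,ẋ)=(-0.039500, 0.356200) → end (x,ẋ)=(0.071242, 0.176074)
phase 2: p=0.2885, T=0.467, ωT=1.372326, cosh=2.099016, sinh=1.845500; start (x,ẋ)=(0.071242, 0.176074) → end (x,ẋ)=(-0.056949, -0.808646)

1 0.4840 0.0712 0.1761
2 0.9510 -0.0569 -0.8086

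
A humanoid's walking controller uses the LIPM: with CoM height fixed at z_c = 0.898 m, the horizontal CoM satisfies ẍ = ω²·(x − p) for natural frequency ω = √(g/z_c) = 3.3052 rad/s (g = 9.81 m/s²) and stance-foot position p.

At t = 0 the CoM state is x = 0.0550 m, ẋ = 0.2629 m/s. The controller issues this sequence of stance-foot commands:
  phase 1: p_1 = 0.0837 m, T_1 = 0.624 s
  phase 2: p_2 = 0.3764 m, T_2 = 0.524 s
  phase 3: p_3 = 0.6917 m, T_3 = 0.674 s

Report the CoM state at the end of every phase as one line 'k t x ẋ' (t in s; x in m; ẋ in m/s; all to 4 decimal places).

phase 1: p=0.0837, T=0.624, ωT=2.062445, cosh=3.996159, sinh=3.869016; start (x,ẋ)=(0.055000, 0.262900) → end (x,ẋ)=(0.276757, 0.683578)
phase 2: p=0.3764, T=0.524, ωT=1.731925, cosh=2.914232, sinh=2.737289; start (x,ẋ)=(0.276757, 0.683578) → end (x,ẋ)=(0.652140, 1.090606)
phase 3: p=0.6917, T=0.674, ωT=2.227705, cosh=4.693161, sinh=4.585385; start (x,ẋ)=(0.652140, 1.090606) → end (x,ẋ)=(2.019065, 4.518840)

1 0.6240 0.2768 0.6836
2 1.1480 0.6521 1.0906
3 1.8220 2.0191 4.5188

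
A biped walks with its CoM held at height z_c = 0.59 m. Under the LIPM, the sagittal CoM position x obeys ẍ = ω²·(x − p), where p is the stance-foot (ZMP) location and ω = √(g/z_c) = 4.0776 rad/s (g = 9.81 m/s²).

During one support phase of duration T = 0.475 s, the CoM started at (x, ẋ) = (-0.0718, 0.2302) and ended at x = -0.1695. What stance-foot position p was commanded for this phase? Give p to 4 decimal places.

p = 0.0421

ωT = 4.0776·0.475 = 1.936860; cosh(ωT) = 3.540545, sinh(ωT) = 3.396389
x(T) = p + (x₀−p)·cosh(ωT) + (ẋ₀/ω)·sinh(ωT) ⇒ p·(1 − cosh) = x(T) − x₀·cosh − (ẋ₀/ω)·sinh
numerator   = -0.1695 − (-0.0718)·3.540545 − (0.2302/4.0776)·3.396389 = -0.107031
denominator = 1 − 3.540545 = -2.540545
p = -0.107031 / -2.540545 = 0.0421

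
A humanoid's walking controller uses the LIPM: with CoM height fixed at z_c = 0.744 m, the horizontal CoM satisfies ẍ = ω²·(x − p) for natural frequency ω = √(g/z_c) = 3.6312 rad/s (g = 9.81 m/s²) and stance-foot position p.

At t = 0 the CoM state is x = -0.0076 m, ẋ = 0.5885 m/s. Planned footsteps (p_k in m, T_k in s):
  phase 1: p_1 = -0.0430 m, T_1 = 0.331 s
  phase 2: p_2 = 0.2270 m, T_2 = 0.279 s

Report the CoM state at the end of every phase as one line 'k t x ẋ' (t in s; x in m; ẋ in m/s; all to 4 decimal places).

phase 1: p=-0.0430, T=0.331, ωT=1.201927, cosh=1.813568, sinh=1.512954; start (x,ẋ)=(-0.007600, 0.588500) → end (x,ẋ)=(0.266401, 1.261767)
phase 2: p=0.2270, T=0.279, ωT=1.013105, cosh=1.558614, sinh=1.195524; start (x,ẋ)=(0.266401, 1.261767) → end (x,ẋ)=(0.703831, 2.137655)

1 0.3310 0.2664 1.2618
2 0.6100 0.7038 2.1377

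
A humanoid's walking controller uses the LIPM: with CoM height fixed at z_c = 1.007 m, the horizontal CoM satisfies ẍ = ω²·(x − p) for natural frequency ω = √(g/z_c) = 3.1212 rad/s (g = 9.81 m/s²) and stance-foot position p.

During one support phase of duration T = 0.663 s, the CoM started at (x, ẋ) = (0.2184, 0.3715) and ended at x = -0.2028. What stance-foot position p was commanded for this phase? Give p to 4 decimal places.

ωT = 3.1212·0.663 = 2.069356; cosh(ωT) = 4.022993, sinh(ωT) = 3.896725
x(T) = p + (x₀−p)·cosh(ωT) + (ẋ₀/ω)·sinh(ωT) ⇒ p·(1 − cosh) = x(T) − x₀·cosh − (ẋ₀/ω)·sinh
numerator   = -0.2028 − (0.2184)·4.022993 − (0.3715/3.1212)·3.896725 = -1.545228
denominator = 1 − 4.022993 = -3.022993
p = -1.545228 / -3.022993 = 0.5112

p = 0.5112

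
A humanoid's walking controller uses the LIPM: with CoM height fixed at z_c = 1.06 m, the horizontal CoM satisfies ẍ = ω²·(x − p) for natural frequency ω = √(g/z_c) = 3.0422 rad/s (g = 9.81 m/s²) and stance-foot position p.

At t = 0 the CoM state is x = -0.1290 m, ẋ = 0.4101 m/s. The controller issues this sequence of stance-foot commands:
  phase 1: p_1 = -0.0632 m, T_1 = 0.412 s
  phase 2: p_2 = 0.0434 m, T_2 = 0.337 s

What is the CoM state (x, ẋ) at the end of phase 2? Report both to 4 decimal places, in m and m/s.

x = 0.2023, ẋ = 0.6621

phase 1: p=-0.0632, T=0.412, ωT=1.253386, cosh=1.893859, sinh=1.608323; start (x,ẋ)=(-0.129000, 0.410100) → end (x,ẋ)=(0.028992, 0.454723)
phase 2: p=0.0434, T=0.337, ωT=1.025221, cosh=1.573215, sinh=1.214498; start (x,ẋ)=(0.028992, 0.454723) → end (x,ẋ)=(0.202266, 0.662143)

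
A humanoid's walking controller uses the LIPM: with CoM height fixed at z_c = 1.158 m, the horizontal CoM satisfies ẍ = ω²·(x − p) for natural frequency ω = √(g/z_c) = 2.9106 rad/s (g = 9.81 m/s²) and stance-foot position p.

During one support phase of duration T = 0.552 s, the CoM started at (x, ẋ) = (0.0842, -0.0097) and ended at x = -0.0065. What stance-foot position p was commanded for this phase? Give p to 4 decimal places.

ωT = 2.9106·0.552 = 1.606651; cosh(ωT) = 2.593322, sinh(ωT) = 2.392764
x(T) = p + (x₀−p)·cosh(ωT) + (ẋ₀/ω)·sinh(ωT) ⇒ p·(1 − cosh) = x(T) − x₀·cosh − (ẋ₀/ω)·sinh
numerator   = -0.0065 − (0.0842)·2.593322 − (-0.0097/2.9106)·2.392764 = -0.216883
denominator = 1 − 2.593322 = -1.593322
p = -0.216883 / -1.593322 = 0.1361

p = 0.1361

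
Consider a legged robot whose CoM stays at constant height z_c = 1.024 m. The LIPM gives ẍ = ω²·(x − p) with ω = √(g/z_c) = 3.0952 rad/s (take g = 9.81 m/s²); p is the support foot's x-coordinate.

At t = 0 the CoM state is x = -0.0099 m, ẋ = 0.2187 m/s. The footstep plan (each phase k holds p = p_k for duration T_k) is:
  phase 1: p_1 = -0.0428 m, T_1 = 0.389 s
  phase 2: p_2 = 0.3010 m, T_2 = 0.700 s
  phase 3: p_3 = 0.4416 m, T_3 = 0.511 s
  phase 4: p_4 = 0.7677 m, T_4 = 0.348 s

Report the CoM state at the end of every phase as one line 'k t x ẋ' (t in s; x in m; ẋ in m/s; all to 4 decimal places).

1 0.3890 0.1241 0.5518
2 1.0890 0.2868 0.0821
3 1.6000 0.1111 -0.9076
4 1.9480 -0.6887 -4.1247

phase 1: p=-0.0428, T=0.389, ωT=1.204033, cosh=1.816758, sinh=1.516776; start (x,ẋ)=(-0.009900, 0.218700) → end (x,ẋ)=(0.124143, 0.551781)
phase 2: p=0.3010, T=0.700, ωT=2.166640, cosh=4.421734, sinh=4.307172; start (x,ẋ)=(0.124143, 0.551781) → end (x,ẋ)=(0.286827, 0.082055)
phase 3: p=0.4416, T=0.511, ωT=1.581647, cosh=2.534298, sinh=2.328662; start (x,ẋ)=(0.286827, 0.082055) → end (x,ẋ)=(0.111092, -0.907604)
phase 4: p=0.7677, T=0.348, ωT=1.077130, cosh=1.638405, sinh=1.297834; start (x,ẋ)=(0.111092, -0.907604) → end (x,ẋ)=(-0.688654, -4.124654)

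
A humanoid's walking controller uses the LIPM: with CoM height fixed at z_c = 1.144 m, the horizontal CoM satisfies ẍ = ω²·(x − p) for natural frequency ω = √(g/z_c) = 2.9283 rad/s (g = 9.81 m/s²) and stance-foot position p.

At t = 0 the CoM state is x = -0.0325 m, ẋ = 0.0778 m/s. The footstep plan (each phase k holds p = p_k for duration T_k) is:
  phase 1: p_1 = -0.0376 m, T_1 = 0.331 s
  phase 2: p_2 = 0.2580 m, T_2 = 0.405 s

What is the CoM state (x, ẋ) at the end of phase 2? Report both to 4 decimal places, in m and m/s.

phase 1: p=-0.0376, T=0.331, ωT=0.969267, cosh=1.507687, sinh=1.128326; start (x,ẋ)=(-0.032500, 0.077800) → end (x,ẋ)=(0.000067, 0.134149)
phase 2: p=0.2580, T=0.405, ωT=1.185962, cosh=1.789643, sinh=1.484190; start (x,ẋ)=(0.000067, 0.134149) → end (x,ẋ)=(-0.135616, -0.880939)

x = -0.1356, ẋ = -0.8809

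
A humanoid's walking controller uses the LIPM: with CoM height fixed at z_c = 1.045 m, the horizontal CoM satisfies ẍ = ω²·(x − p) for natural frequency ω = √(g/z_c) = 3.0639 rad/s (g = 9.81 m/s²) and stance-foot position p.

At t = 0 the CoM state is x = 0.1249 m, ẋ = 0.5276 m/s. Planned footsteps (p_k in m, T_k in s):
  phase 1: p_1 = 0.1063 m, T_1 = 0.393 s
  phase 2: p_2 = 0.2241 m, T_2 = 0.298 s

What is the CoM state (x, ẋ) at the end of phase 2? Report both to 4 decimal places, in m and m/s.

x = 0.8370, ẋ = 2.0793

phase 1: p=0.1063, T=0.393, ωT=1.204113, cosh=1.816879, sinh=1.516921; start (x,ẋ)=(0.124900, 0.527600) → end (x,ẋ)=(0.401306, 1.045032)
phase 2: p=0.2241, T=0.298, ωT=0.913042, cosh=1.446597, sinh=1.045295; start (x,ẋ)=(0.401306, 1.045032) → end (x,ẋ)=(0.836974, 2.079274)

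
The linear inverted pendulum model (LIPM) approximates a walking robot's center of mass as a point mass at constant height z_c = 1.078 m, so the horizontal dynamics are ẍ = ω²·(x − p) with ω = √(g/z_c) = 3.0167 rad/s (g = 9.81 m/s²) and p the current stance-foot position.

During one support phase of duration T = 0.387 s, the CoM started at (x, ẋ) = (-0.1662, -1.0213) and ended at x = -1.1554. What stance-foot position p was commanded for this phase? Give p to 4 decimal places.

ωT = 3.0167·0.387 = 1.167463; cosh(ωT) = 1.762492, sinh(ωT) = 1.451337
x(T) = p + (x₀−p)·cosh(ωT) + (ẋ₀/ω)·sinh(ωT) ⇒ p·(1 − cosh) = x(T) − x₀·cosh − (ẋ₀/ω)·sinh
numerator   = -1.1554 − (-0.1662)·1.762492 − (-1.0213/3.0167)·1.451337 = -0.371126
denominator = 1 − 1.762492 = -0.762492
p = -0.371126 / -0.762492 = 0.4867

p = 0.4867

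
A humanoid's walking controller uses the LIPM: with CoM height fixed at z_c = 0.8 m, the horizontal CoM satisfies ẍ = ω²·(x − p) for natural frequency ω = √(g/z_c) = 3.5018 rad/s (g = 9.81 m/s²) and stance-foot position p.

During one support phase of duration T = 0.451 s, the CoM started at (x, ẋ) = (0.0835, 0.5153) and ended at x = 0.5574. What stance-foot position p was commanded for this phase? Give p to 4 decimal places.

ωT = 3.5018·0.451 = 1.579312; cosh(ωT) = 2.528866, sinh(ωT) = 2.322749
x(T) = p + (x₀−p)·cosh(ωT) + (ẋ₀/ω)·sinh(ωT) ⇒ p·(1 − cosh) = x(T) − x₀·cosh − (ẋ₀/ω)·sinh
numerator   = 0.5574 − (0.0835)·2.528866 − (0.5153/3.5018)·2.322749 = 0.004440
denominator = 1 − 2.528866 = -1.528866
p = 0.004440 / -1.528866 = -0.0029

p = -0.0029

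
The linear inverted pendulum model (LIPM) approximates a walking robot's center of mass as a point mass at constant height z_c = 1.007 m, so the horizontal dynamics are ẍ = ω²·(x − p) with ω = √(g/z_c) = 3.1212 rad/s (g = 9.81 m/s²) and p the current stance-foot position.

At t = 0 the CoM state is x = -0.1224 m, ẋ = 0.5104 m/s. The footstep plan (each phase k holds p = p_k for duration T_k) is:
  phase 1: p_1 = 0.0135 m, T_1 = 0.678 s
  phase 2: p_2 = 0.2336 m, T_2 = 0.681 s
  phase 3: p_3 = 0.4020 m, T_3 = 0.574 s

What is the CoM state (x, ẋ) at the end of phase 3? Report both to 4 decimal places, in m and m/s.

phase 1: p=0.0135, T=0.678, ωT=2.116174, cosh=4.209906, sinh=4.089414; start (x,ẋ)=(-0.122400, 0.510400) → end (x,ẋ)=(0.110103, 0.414125)
phase 2: p=0.2336, T=0.681, ωT=2.125537, cosh=4.248383, sinh=4.129014; start (x,ẋ)=(0.110103, 0.414125) → end (x,ẋ)=(0.256779, 0.167793)
phase 3: p=0.4020, T=0.574, ωT=1.791569, cosh=3.082777, sinh=2.916079; start (x,ẋ)=(0.256779, 0.167793) → end (x,ẋ)=(0.111083, -0.804481)

x = 0.1111, ẋ = -0.8045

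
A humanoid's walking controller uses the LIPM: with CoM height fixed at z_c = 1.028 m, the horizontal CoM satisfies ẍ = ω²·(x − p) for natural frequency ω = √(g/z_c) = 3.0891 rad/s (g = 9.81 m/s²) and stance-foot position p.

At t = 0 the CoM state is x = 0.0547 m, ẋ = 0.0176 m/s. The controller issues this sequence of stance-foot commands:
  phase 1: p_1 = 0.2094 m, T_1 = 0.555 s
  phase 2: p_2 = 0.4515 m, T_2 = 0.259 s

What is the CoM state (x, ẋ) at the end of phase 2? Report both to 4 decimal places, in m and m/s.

phase 1: p=0.2094, T=0.555, ωT=1.714451, cosh=2.866843, sinh=2.686780; start (x,ẋ)=(0.054700, 0.017600) → end (x,ẋ)=(-0.218793, -1.233512)
phase 2: p=0.4515, T=0.259, ωT=0.800077, cosh=1.337503, sinh=0.888209; start (x,ẋ)=(-0.218793, -1.233512) → end (x,ẋ)=(-0.799690, -3.488953)

x = -0.7997, ẋ = -3.4890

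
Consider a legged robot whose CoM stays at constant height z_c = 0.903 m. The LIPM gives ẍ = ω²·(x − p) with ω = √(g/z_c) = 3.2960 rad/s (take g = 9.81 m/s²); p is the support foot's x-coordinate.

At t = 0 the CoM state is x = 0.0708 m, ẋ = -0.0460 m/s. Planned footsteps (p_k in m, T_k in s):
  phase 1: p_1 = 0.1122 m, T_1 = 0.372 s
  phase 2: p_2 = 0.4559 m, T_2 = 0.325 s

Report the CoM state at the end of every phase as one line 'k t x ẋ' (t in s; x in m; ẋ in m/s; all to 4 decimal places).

1 0.3720 0.0138 -0.2976
2 0.6970 -0.3813 -2.3622

phase 1: p=0.1122, T=0.372, ωT=1.226112, cosh=1.850692, sinh=1.557261; start (x,ẋ)=(0.070800, -0.046000) → end (x,ẋ)=(0.013848, -0.297627)
phase 2: p=0.4559, T=0.325, ωT=1.071200, cosh=1.630739, sinh=1.288141; start (x,ẋ)=(0.013848, -0.297627) → end (x,ẋ)=(-0.381290, -2.362180)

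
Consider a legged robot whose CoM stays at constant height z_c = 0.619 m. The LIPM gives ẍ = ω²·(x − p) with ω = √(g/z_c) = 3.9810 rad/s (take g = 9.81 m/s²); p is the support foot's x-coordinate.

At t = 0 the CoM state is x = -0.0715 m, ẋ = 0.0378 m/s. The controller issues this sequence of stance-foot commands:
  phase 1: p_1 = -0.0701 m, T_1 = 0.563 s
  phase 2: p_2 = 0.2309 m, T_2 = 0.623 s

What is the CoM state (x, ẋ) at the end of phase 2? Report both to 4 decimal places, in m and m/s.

phase 1: p=-0.0701, T=0.563, ωT=2.241303, cosh=4.755949, sinh=4.649629; start (x,ẋ)=(-0.071500, 0.037800) → end (x,ẋ)=(-0.032610, 0.153861)
phase 2: p=0.2309, T=0.623, ωT=2.480163, cosh=6.013470, sinh=5.929741; start (x,ẋ)=(-0.032610, 0.153861) → end (x,ẋ)=(-1.124530, -5.295250)

x = -1.1245, ẋ = -5.2953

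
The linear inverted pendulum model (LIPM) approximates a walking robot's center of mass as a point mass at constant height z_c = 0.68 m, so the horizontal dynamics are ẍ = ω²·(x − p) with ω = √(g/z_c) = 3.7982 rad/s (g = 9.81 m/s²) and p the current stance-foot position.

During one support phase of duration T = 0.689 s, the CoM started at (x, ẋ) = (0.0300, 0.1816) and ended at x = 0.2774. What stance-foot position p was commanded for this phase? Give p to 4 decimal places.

ωT = 3.7982·0.689 = 2.616960; cosh(ωT) = 6.883526, sinh(ωT) = 6.810502
x(T) = p + (x₀−p)·cosh(ωT) + (ẋ₀/ω)·sinh(ωT) ⇒ p·(1 − cosh) = x(T) − x₀·cosh − (ẋ₀/ω)·sinh
numerator   = 0.2774 − (0.0300)·6.883526 − (0.1816/3.7982)·6.810502 = -0.254730
denominator = 1 − 6.883526 = -5.883526
p = -0.254730 / -5.883526 = 0.0433

p = 0.0433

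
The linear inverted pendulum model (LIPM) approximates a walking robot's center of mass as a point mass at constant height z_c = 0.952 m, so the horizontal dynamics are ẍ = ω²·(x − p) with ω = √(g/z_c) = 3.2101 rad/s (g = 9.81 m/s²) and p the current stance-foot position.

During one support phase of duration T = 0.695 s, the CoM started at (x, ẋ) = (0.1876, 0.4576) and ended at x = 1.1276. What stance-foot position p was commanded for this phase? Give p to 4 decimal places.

ωT = 3.2101·0.695 = 2.231019; cosh(ωT) = 4.708385, sinh(ωT) = 4.600967
x(T) = p + (x₀−p)·cosh(ωT) + (ẋ₀/ω)·sinh(ωT) ⇒ p·(1 − cosh) = x(T) − x₀·cosh − (ẋ₀/ω)·sinh
numerator   = 1.1276 − (0.1876)·4.708385 − (0.4576/3.2101)·4.600967 = -0.411561
denominator = 1 − 4.708385 = -3.708385
p = -0.411561 / -3.708385 = 0.1110

p = 0.1110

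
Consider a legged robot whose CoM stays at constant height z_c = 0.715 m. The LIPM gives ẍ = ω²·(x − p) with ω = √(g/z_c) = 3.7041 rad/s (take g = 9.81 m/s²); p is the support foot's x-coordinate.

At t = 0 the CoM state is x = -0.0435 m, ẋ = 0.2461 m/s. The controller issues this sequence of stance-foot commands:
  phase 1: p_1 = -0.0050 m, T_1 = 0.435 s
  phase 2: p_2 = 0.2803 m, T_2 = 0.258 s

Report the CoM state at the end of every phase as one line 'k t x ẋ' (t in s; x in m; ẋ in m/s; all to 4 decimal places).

phase 1: p=-0.0050, T=0.435, ωT=1.611283, cosh=2.604434, sinh=2.404803; start (x,ẋ)=(-0.043500, 0.246100) → end (x,ẋ)=(0.054504, 0.298007)
phase 2: p=0.2803, T=0.258, ωT=0.955658, cosh=1.492470, sinh=1.107911; start (x,ẋ)=(0.054504, 0.298007) → end (x,ẋ)=(0.032442, -0.481857)

1 0.4350 0.0545 0.2980
2 0.6930 0.0324 -0.4819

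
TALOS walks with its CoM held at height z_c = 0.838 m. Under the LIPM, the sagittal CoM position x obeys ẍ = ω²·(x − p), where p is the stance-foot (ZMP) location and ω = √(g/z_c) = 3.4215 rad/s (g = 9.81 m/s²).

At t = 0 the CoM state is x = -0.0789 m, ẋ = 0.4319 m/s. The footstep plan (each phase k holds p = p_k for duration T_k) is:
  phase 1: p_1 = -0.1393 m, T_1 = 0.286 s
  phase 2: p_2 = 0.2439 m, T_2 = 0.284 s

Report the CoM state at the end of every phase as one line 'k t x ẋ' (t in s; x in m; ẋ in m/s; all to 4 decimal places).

phase 1: p=-0.1393, T=0.286, ωT=0.978549, cosh=1.518224, sinh=1.142368; start (x,ẋ)=(-0.078900, 0.431900) → end (x,ẋ)=(0.096603, 0.891801)
phase 2: p=0.2439, T=0.284, ωT=0.971706, cosh=1.510443, sinh=1.132006; start (x,ẋ)=(0.096603, 0.891801) → end (x,ẋ)=(0.316470, 0.776512)

1 0.2860 0.0966 0.8918
2 0.5700 0.3165 0.7765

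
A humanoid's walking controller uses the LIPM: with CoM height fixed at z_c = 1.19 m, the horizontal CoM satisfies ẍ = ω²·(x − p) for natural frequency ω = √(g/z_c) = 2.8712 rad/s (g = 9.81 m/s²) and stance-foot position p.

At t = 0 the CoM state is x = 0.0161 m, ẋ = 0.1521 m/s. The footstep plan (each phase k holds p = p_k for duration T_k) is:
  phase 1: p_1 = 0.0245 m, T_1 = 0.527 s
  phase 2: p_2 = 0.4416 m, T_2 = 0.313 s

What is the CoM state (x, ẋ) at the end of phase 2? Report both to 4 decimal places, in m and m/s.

phase 1: p=0.0245, T=0.527, ωT=1.513122, cosh=2.380554, sinh=2.160333; start (x,ẋ)=(0.016100, 0.152100) → end (x,ẋ)=(0.118946, 0.309979)
phase 2: p=0.4416, T=0.313, ωT=0.898686, cosh=1.431738, sinh=1.024634; start (x,ẋ)=(0.118946, 0.309979) → end (x,ẋ)=(0.090264, -0.505417)

x = 0.0903, ẋ = -0.5054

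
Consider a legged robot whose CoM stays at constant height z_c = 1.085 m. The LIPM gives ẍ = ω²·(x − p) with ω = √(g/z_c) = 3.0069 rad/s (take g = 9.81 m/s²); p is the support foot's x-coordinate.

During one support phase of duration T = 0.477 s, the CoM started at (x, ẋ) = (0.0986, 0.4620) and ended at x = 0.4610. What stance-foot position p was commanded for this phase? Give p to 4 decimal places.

p = 0.0507

ωT = 3.0069·0.477 = 1.434291; cosh(ωT) = 2.217477, sinh(ωT) = 1.979193
x(T) = p + (x₀−p)·cosh(ωT) + (ẋ₀/ω)·sinh(ωT) ⇒ p·(1 − cosh) = x(T) − x₀·cosh − (ẋ₀/ω)·sinh
numerator   = 0.4610 − (0.0986)·2.217477 − (0.4620/3.0069)·1.979193 = -0.061739
denominator = 1 − 2.217477 = -1.217477
p = -0.061739 / -1.217477 = 0.0507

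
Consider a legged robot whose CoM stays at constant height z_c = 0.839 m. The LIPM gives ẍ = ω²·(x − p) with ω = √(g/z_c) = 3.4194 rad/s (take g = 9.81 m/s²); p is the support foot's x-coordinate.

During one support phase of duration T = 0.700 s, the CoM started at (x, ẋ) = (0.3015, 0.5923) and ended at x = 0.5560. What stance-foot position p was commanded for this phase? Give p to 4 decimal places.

p = 0.4532

ωT = 3.4194·0.700 = 2.393580; cosh(ωT) = 5.521968, sinh(ωT) = 5.430666
x(T) = p + (x₀−p)·cosh(ωT) + (ẋ₀/ω)·sinh(ωT) ⇒ p·(1 − cosh) = x(T) − x₀·cosh − (ẋ₀/ω)·sinh
numerator   = 0.5560 − (0.3015)·5.521968 − (0.5923/3.4194)·5.430666 = -2.049560
denominator = 1 − 5.521968 = -4.521968
p = -2.049560 / -4.521968 = 0.4532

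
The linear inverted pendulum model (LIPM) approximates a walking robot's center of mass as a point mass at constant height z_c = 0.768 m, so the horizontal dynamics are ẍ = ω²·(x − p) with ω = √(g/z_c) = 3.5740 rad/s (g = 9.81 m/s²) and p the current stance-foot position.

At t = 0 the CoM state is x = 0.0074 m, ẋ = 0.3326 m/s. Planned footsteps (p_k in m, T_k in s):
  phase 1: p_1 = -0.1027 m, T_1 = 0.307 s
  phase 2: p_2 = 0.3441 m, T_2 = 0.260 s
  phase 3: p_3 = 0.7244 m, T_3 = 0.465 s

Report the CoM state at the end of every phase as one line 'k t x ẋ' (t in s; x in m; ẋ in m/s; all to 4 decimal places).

1 0.3070 0.2045 1.0775
2 0.5670 0.4619 1.0437
3 1.0320 0.7497 0.4664

phase 1: p=-0.1027, T=0.307, ωT=1.097218, cosh=1.664809, sinh=1.331011; start (x,ẋ)=(0.007400, 0.332600) → end (x,ẋ)=(0.204461, 1.077465)
phase 2: p=0.3441, T=0.260, ωT=0.929240, cosh=1.463719, sinh=1.068865; start (x,ẋ)=(0.204461, 1.077465) → end (x,ẋ)=(0.461941, 1.043666)
phase 3: p=0.7244, T=0.465, ωT=1.661910, cosh=2.729571, sinh=2.539795; start (x,ẋ)=(0.461941, 1.043666) → end (x,ẋ)=(0.749662, 0.466364)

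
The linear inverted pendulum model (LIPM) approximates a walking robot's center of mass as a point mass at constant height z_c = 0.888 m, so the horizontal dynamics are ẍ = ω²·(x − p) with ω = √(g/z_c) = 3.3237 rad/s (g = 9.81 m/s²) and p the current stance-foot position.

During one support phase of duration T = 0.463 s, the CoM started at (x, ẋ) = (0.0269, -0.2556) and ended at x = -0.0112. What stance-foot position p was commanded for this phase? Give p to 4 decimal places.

ωT = 3.3237·0.463 = 1.538873; cosh(ωT) = 2.436980, sinh(ωT) = 2.222357
x(T) = p + (x₀−p)·cosh(ωT) + (ẋ₀/ω)·sinh(ωT) ⇒ p·(1 − cosh) = x(T) − x₀·cosh − (ẋ₀/ω)·sinh
numerator   = -0.0112 − (0.0269)·2.436980 − (-0.2556/3.3237)·2.222357 = 0.094149
denominator = 1 − 2.436980 = -1.436980
p = 0.094149 / -1.436980 = -0.0655

p = -0.0655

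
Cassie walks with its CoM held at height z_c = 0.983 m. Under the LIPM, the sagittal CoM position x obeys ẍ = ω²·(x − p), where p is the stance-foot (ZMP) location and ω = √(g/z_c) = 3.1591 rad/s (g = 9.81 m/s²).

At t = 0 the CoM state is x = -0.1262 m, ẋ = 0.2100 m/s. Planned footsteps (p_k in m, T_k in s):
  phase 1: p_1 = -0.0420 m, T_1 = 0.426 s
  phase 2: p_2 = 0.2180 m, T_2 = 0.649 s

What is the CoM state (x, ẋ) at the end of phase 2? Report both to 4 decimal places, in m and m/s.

phase 1: p=-0.0420, T=0.426, ωT=1.345777, cosh=2.050753, sinh=1.790415; start (x,ẋ)=(-0.126200, 0.210000) → end (x,ẋ)=(-0.095656, -0.045586)
phase 2: p=0.2180, T=0.649, ωT=2.050256, cosh=3.949296, sinh=3.820594; start (x,ẋ)=(-0.095656, -0.045586) → end (x,ẋ)=(-1.075852, -3.965748)

x = -1.0759, ẋ = -3.9657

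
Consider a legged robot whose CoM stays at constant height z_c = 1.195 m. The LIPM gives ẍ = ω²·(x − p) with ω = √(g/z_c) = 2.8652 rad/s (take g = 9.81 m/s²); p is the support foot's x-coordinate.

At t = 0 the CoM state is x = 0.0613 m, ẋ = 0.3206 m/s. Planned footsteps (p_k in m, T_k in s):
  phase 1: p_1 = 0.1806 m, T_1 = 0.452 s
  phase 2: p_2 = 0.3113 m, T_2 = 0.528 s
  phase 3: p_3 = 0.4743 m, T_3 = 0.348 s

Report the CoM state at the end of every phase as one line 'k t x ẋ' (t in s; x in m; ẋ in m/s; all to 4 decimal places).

phase 1: p=0.1806, T=0.452, ωT=1.295070, cosh=1.962566, sinh=1.688687; start (x,ẋ)=(0.061300, 0.320600) → end (x,ẋ)=(0.135421, 0.051974)
phase 2: p=0.3113, T=0.528, ωT=1.512826, cosh=2.379913, sinh=2.159626; start (x,ẋ)=(0.135421, 0.051974) → end (x,ẋ)=(-0.068102, -0.964605)
phase 3: p=0.4743, T=0.348, ωT=0.997090, cosh=1.539667, sinh=1.170715; start (x,ẋ)=(-0.068102, -0.964605) → end (x,ẋ)=(-0.754955, -3.304569)

1 0.4520 0.1354 0.0520
2 0.9800 -0.0681 -0.9646
3 1.3280 -0.7550 -3.3046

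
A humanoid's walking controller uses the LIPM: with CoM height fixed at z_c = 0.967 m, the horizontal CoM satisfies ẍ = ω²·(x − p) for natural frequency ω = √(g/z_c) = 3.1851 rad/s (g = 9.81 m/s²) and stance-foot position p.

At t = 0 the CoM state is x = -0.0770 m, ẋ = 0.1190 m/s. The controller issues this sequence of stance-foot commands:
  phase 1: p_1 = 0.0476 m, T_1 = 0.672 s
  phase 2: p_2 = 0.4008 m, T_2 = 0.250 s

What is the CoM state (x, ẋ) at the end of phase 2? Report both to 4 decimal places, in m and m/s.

phase 1: p=0.0476, T=0.672, ωT=2.140387, cosh=4.310169, sinh=4.192560; start (x,ẋ)=(-0.077000, 0.119000) → end (x,ẋ)=(-0.332807, -1.150964)
phase 2: p=0.4008, T=0.250, ωT=0.796275, cosh=1.334136, sinh=0.883130; start (x,ẋ)=(-0.332807, -1.150964) → end (x,ẋ)=(-0.897058, -3.599074)

x = -0.8971, ẋ = -3.5991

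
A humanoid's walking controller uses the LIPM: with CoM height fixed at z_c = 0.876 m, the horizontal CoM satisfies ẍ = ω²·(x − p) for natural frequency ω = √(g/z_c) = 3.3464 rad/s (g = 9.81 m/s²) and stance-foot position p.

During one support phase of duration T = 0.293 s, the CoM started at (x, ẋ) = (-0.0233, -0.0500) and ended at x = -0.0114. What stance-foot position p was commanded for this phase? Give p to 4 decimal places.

p = -0.0790

ωT = 3.3464·0.293 = 0.980495; cosh(ωT) = 1.520451, sinh(ωT) = 1.145325
x(T) = p + (x₀−p)·cosh(ωT) + (ẋ₀/ω)·sinh(ωT) ⇒ p·(1 − cosh) = x(T) − x₀·cosh − (ẋ₀/ω)·sinh
numerator   = -0.0114 − (-0.0233)·1.520451 − (-0.0500/3.3464)·1.145325 = 0.041139
denominator = 1 − 1.520451 = -0.520451
p = 0.041139 / -0.520451 = -0.0790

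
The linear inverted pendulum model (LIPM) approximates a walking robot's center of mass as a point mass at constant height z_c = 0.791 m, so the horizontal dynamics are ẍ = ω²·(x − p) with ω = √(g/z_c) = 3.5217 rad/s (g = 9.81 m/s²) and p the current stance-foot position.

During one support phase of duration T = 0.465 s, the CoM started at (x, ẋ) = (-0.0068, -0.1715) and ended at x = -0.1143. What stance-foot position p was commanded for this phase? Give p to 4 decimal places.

p = -0.0146

ωT = 3.5217·0.465 = 1.637591; cosh(ωT) = 2.668606, sinh(ωT) = 2.474158
x(T) = p + (x₀−p)·cosh(ωT) + (ẋ₀/ω)·sinh(ωT) ⇒ p·(1 − cosh) = x(T) − x₀·cosh − (ẋ₀/ω)·sinh
numerator   = -0.1143 − (-0.0068)·2.668606 − (-0.1715/3.5217)·2.474158 = 0.024333
denominator = 1 − 2.668606 = -1.668606
p = 0.024333 / -1.668606 = -0.0146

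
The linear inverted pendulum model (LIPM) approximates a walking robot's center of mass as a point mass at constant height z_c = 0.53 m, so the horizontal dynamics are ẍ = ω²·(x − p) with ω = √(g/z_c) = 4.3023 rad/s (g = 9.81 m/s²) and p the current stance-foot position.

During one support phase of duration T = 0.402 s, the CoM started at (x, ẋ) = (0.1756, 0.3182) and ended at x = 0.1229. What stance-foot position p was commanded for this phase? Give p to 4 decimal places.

p = 0.3091

ωT = 4.3023·0.402 = 1.729525; cosh(ωT) = 2.907671, sinh(ωT) = 2.730302
x(T) = p + (x₀−p)·cosh(ωT) + (ẋ₀/ω)·sinh(ωT) ⇒ p·(1 − cosh) = x(T) − x₀·cosh − (ẋ₀/ω)·sinh
numerator   = 0.1229 − (0.1756)·2.907671 − (0.3182/4.3023)·2.730302 = -0.589621
denominator = 1 − 2.907671 = -1.907671
p = -0.589621 / -1.907671 = 0.3091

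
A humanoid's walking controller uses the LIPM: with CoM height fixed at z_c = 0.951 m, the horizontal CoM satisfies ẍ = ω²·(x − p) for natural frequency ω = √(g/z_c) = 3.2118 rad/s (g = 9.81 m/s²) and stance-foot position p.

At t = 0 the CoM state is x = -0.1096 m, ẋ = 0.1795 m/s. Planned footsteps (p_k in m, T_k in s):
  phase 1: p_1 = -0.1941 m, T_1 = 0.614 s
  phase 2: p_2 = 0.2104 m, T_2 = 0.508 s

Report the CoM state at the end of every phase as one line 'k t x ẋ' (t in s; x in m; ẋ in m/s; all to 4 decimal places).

1 0.6140 0.3123 1.6135
2 1.1220 1.7157 5.0862

phase 1: p=-0.1941, T=0.614, ωT=1.972045, cosh=3.662264, sinh=3.523093; start (x,ẋ)=(-0.109600, 0.179500) → end (x,ẋ)=(0.312259, 1.613534)
phase 2: p=0.2104, T=0.508, ωT=1.631594, cosh=2.653818, sinh=2.458201; start (x,ẋ)=(0.312259, 1.613534) → end (x,ẋ)=(1.715657, 5.086225)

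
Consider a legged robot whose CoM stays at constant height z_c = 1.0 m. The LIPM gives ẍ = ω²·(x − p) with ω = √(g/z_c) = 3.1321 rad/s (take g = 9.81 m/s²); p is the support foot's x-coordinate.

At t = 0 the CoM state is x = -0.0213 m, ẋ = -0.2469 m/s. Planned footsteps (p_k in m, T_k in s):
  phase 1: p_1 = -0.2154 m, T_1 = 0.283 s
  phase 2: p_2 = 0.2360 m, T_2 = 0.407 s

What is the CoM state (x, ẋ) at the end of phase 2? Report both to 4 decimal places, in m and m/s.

phase 1: p=-0.2154, T=0.283, ωT=0.886384, cosh=1.419242, sinh=1.007099; start (x,ẋ)=(-0.021300, -0.246900) → end (x,ẋ)=(-0.019314, 0.261845)
phase 2: p=0.2360, T=0.407, ωT=1.274765, cosh=1.928678, sinh=1.649181; start (x,ẋ)=(-0.019314, 0.261845) → end (x,ẋ)=(-0.118545, -0.813782)

x = -0.1185, ẋ = -0.8138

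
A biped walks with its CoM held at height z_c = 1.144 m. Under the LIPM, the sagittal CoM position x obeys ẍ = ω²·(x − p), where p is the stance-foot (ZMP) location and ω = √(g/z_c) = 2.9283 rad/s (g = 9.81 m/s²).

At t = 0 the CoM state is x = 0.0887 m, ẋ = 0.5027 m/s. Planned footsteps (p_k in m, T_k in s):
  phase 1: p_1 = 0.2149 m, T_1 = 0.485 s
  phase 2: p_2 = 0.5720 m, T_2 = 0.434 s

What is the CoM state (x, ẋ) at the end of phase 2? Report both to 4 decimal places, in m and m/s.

x = 0.2107, ẋ = -0.7053

phase 1: p=0.2149, T=0.485, ωT=1.420225, cosh=2.189856, sinh=1.948197; start (x,ẋ)=(0.088700, 0.502700) → end (x,ẋ)=(0.272986, 0.380882)
phase 2: p=0.5720, T=0.434, ωT=1.270882, cosh=1.922290, sinh=1.641706; start (x,ẋ)=(0.272986, 0.380882) → end (x,ẋ)=(0.210744, -0.705316)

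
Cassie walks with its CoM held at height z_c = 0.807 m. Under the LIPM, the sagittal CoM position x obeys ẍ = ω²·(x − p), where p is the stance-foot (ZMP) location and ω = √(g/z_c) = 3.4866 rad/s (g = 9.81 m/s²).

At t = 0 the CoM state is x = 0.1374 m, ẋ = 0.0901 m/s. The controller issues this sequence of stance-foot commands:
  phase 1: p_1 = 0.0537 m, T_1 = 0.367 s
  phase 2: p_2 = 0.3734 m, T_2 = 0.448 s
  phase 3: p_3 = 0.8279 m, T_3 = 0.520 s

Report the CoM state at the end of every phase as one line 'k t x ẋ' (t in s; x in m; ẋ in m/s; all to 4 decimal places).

phase 1: p=0.0537, T=0.367, ωT=1.279582, cosh=1.936645, sinh=1.658492; start (x,ẋ)=(0.137400, 0.090100) → end (x,ẋ)=(0.258656, 0.658487)
phase 2: p=0.3734, T=0.448, ωT=1.561997, cosh=2.489025, sinh=2.279308; start (x,ẋ)=(0.258656, 0.658487) → end (x,ẋ)=(0.518273, 0.727113)
phase 3: p=0.8279, T=0.520, ωT=1.813032, cosh=3.146081, sinh=2.982922; start (x,ẋ)=(0.518273, 0.727113) → end (x,ẋ)=(0.475863, -0.932640)

1 0.3670 0.2587 0.6585
2 0.8150 0.5183 0.7271
3 1.3350 0.4759 -0.9326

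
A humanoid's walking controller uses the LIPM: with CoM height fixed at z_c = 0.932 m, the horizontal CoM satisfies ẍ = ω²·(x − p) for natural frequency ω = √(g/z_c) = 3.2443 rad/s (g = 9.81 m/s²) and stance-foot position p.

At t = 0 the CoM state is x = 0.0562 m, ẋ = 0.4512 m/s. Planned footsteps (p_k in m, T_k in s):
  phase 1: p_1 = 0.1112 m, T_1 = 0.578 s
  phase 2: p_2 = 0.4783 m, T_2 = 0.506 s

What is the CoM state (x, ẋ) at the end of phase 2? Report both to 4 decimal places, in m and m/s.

phase 1: p=0.1112, T=0.578, ωT=1.875205, cosh=3.337741, sinh=3.184418; start (x,ẋ)=(0.056200, 0.451200) → end (x,ẋ)=(0.370496, 0.937772)
phase 2: p=0.4783, T=0.506, ωT=1.641616, cosh=2.678586, sinh=2.484920; start (x,ẋ)=(0.370496, 0.937772) → end (x,ẋ)=(0.907810, 1.642808)

x = 0.9078, ẋ = 1.6428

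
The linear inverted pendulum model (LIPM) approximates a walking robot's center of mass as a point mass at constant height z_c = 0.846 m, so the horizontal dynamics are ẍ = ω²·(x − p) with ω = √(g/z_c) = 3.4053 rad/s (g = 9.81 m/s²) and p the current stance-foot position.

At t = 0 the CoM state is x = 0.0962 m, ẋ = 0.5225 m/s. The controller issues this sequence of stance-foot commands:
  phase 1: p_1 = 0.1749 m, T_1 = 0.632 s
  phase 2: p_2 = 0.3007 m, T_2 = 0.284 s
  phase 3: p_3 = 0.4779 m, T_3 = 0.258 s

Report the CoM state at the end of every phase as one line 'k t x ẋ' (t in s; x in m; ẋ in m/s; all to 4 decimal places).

phase 1: p=0.1749, T=0.632, ωT=2.152150, cosh=4.359783, sinh=4.243549; start (x,ẋ)=(0.096200, 0.522500) → end (x,ẋ)=(0.482904, 1.140728)
phase 2: p=0.3007, T=0.284, ωT=0.967105, cosh=1.505251, sinh=1.125069; start (x,ẋ)=(0.482904, 1.140728) → end (x,ẋ)=(0.951845, 2.415139)
phase 3: p=0.4779, T=0.258, ωT=0.878567, cosh=1.411413, sinh=0.996035; start (x,ẋ)=(0.951845, 2.415139) → end (x,ẋ)=(1.853249, 5.016284)

1 0.6320 0.4829 1.1407
2 0.9160 0.9518 2.4151
3 1.1740 1.8532 5.0163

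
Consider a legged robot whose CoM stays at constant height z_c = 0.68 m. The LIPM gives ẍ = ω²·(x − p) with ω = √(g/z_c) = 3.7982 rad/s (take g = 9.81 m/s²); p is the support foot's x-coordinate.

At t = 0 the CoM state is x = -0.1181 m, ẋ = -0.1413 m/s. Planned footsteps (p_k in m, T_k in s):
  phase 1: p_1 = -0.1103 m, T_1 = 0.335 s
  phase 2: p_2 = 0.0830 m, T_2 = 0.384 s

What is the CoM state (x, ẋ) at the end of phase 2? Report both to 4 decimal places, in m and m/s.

phase 1: p=-0.1103, T=0.335, ωT=1.272397, cosh=1.924779, sinh=1.644619; start (x,ẋ)=(-0.118100, -0.141300) → end (x,ẋ)=(-0.186496, -0.320695)
phase 2: p=0.0830, T=0.384, ωT=1.458509, cosh=2.266063, sinh=2.033480; start (x,ẋ)=(-0.186496, -0.320695) → end (x,ẋ)=(-0.699389, -2.808185)

x = -0.6994, ẋ = -2.8082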